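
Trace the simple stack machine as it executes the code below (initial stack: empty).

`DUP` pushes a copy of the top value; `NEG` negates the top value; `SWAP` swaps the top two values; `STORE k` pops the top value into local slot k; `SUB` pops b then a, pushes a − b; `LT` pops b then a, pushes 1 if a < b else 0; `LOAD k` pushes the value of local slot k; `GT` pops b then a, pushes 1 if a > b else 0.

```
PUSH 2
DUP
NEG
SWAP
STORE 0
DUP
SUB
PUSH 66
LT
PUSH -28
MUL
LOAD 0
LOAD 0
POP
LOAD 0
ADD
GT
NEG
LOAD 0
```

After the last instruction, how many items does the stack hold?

2

PUSH 2    2
DUP       2 2
NEG       2 -2
SWAP      -2 2
STORE 0   -2
DUP       -2 -2
SUB       0
PUSH 66   0 66
LT        1
PUSH -28  1 -28
MUL       -28
LOAD 0    -28 2
LOAD 0    -28 2 2
POP       -28 2
LOAD 0    -28 2 2
ADD       -28 4
GT        0
NEG       0
LOAD 0    0 2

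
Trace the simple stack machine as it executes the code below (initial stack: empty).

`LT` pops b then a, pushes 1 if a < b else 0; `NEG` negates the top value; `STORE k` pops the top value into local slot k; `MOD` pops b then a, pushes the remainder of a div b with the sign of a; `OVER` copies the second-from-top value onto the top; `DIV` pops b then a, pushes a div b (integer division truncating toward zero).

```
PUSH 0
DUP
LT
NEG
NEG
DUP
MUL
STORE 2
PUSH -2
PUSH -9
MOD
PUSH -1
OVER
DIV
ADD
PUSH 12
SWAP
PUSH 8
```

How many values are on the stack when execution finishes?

PUSH 0  -> [0]
DUP     -> [0, 0]
LT      -> [0]
NEG     -> [0]
NEG     -> [0]
DUP     -> [0, 0]
MUL     -> [0]
STORE 2 -> []
PUSH -2 -> [-2]
PUSH -9 -> [-2, -9]
MOD     -> [-2]
PUSH -1 -> [-2, -1]
OVER    -> [-2, -1, -2]
DIV     -> [-2, 0]
ADD     -> [-2]
PUSH 12 -> [-2, 12]
SWAP    -> [12, -2]
PUSH 8  -> [12, -2, 8]

3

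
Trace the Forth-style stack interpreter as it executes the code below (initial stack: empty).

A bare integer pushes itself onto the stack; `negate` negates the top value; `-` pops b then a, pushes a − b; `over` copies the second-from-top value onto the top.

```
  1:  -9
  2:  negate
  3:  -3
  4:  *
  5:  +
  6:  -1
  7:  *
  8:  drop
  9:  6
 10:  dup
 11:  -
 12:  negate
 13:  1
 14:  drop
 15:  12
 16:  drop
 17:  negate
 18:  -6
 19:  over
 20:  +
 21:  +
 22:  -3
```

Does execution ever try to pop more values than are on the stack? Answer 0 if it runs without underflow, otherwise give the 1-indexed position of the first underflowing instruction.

5

-9     : [-9]
negate : [9]
-3     : [9, -3]
*      : [-27]
+  — needs 2 operands, stack has 1 → underflow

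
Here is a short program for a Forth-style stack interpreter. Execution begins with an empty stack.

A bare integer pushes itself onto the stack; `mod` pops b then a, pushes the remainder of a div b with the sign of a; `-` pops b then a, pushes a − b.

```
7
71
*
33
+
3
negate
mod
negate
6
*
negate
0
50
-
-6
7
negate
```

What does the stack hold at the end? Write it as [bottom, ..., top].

7      : 7
71     : 7 71
*      : 497
33     : 497 33
+      : 530
3      : 530 3
negate : 530 -3
mod    : 2
negate : -2
6      : -2 6
*      : -12
negate : 12
0      : 12 0
50     : 12 0 50
-      : 12 -50
-6     : 12 -50 -6
7      : 12 -50 -6 7
negate : 12 -50 -6 -7

[12, -50, -6, -7]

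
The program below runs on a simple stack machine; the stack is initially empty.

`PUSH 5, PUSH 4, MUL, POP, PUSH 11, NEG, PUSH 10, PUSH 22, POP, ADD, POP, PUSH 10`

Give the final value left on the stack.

PUSH 5   [5]
PUSH 4   [5, 4]
MUL      [20]
POP      []
PUSH 11  [11]
NEG      [-11]
PUSH 10  [-11, 10]
PUSH 22  [-11, 10, 22]
POP      [-11, 10]
ADD      [-1]
POP      []
PUSH 10  [10]

10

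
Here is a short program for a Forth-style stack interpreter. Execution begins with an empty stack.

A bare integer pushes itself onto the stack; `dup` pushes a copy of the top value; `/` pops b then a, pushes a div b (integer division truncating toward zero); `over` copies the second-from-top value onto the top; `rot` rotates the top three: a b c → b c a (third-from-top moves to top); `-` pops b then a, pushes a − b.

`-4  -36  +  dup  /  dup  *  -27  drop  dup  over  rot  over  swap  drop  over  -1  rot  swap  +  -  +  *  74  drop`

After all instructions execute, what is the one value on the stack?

-4   -> [-4]
-36  -> [-4, -36]
+    -> [-40]
dup  -> [-40, -40]
/    -> [1]
dup  -> [1, 1]
*    -> [1]
-27  -> [1, -27]
drop -> [1]
dup  -> [1, 1]
over -> [1, 1, 1]
rot  -> [1, 1, 1]
over -> [1, 1, 1, 1]
swap -> [1, 1, 1, 1]
drop -> [1, 1, 1]
over -> [1, 1, 1, 1]
-1   -> [1, 1, 1, 1, -1]
rot  -> [1, 1, 1, -1, 1]
swap -> [1, 1, 1, 1, -1]
+    -> [1, 1, 1, 0]
-    -> [1, 1, 1]
+    -> [1, 2]
*    -> [2]
74   -> [2, 74]
drop -> [2]

2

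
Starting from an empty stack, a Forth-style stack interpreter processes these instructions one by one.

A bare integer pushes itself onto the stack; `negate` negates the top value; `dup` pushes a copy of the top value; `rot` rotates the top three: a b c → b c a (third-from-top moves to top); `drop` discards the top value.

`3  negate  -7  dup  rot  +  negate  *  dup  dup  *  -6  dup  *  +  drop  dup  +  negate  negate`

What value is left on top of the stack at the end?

3      → 3
negate → -3
-7     → -3 -7
dup    → -3 -7 -7
rot    → -7 -7 -3
+      → -7 -10
negate → -7 10
*      → -70
dup    → -70 -70
dup    → -70 -70 -70
*      → -70 4900
-6     → -70 4900 -6
dup    → -70 4900 -6 -6
*      → -70 4900 36
+      → -70 4936
drop   → -70
dup    → -70 -70
+      → -140
negate → 140
negate → -140

-140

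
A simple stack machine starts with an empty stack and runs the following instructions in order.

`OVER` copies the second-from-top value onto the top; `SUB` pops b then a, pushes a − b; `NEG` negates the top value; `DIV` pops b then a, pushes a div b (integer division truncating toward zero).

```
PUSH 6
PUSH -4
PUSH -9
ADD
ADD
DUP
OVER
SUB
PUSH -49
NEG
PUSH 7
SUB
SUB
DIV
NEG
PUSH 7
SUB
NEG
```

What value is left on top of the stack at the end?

7

PUSH 6   -> [6]
PUSH -4  -> [6, -4]
PUSH -9  -> [6, -4, -9]
ADD      -> [6, -13]
ADD      -> [-7]
DUP      -> [-7, -7]
OVER     -> [-7, -7, -7]
SUB      -> [-7, 0]
PUSH -49 -> [-7, 0, -49]
NEG      -> [-7, 0, 49]
PUSH 7   -> [-7, 0, 49, 7]
SUB      -> [-7, 0, 42]
SUB      -> [-7, -42]
DIV      -> [0]
NEG      -> [0]
PUSH 7   -> [0, 7]
SUB      -> [-7]
NEG      -> [7]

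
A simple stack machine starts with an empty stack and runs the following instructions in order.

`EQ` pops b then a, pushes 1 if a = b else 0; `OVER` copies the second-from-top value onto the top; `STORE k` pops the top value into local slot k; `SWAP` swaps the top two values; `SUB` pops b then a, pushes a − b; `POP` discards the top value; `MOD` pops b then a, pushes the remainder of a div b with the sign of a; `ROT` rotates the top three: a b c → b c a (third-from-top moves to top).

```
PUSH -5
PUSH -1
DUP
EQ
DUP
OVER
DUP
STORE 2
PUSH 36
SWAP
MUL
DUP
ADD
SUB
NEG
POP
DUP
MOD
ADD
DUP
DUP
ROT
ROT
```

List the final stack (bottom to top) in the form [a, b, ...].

[-5, -5, -5]

PUSH -5 : [-5]
PUSH -1 : [-5, -1]
DUP     : [-5, -1, -1]
EQ      : [-5, 1]
DUP     : [-5, 1, 1]
OVER    : [-5, 1, 1, 1]
DUP     : [-5, 1, 1, 1, 1]
STORE 2 : [-5, 1, 1, 1]
PUSH 36 : [-5, 1, 1, 1, 36]
SWAP    : [-5, 1, 1, 36, 1]
MUL     : [-5, 1, 1, 36]
DUP     : [-5, 1, 1, 36, 36]
ADD     : [-5, 1, 1, 72]
SUB     : [-5, 1, -71]
NEG     : [-5, 1, 71]
POP     : [-5, 1]
DUP     : [-5, 1, 1]
MOD     : [-5, 0]
ADD     : [-5]
DUP     : [-5, -5]
DUP     : [-5, -5, -5]
ROT     : [-5, -5, -5]
ROT     : [-5, -5, -5]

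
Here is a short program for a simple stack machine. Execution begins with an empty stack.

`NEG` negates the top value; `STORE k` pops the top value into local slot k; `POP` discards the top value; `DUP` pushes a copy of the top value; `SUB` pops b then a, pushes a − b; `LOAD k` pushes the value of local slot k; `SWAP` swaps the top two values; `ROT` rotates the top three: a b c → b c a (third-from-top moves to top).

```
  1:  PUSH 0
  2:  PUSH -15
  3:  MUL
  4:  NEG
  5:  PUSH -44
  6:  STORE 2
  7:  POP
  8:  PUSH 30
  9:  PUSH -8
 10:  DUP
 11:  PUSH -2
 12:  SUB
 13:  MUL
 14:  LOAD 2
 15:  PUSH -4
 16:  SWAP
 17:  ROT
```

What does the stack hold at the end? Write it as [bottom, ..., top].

[30, -4, -44, 48]

PUSH 0   : [0]
PUSH -15 : [0, -15]
MUL      : [0]
NEG      : [0]
PUSH -44 : [0, -44]
STORE 2  : [0]
POP      : []
PUSH 30  : [30]
PUSH -8  : [30, -8]
DUP      : [30, -8, -8]
PUSH -2  : [30, -8, -8, -2]
SUB      : [30, -8, -6]
MUL      : [30, 48]
LOAD 2   : [30, 48, -44]
PUSH -4  : [30, 48, -44, -4]
SWAP     : [30, 48, -4, -44]
ROT      : [30, -4, -44, 48]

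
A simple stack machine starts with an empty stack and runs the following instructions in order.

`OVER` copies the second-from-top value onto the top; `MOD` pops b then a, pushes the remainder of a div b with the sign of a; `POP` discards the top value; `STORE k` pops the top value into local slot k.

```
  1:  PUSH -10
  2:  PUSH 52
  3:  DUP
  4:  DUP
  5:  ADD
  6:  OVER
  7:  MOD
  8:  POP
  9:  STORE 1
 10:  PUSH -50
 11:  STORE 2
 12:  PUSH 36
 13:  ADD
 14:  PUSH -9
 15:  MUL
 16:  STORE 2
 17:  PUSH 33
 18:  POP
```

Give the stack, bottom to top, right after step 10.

PUSH -10 : -10
PUSH 52  : -10 52
DUP      : -10 52 52
DUP      : -10 52 52 52
ADD      : -10 52 104
OVER     : -10 52 104 52
MOD      : -10 52 0
POP      : -10 52
STORE 1  : -10
PUSH -50 : -10 -50

[-10, -50]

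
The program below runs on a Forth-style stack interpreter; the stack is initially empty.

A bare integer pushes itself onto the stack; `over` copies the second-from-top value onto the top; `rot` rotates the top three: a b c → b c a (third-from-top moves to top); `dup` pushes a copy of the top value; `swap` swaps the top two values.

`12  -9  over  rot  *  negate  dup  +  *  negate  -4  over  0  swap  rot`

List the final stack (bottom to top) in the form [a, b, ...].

12     → [12]
-9     → [12, -9]
over   → [12, -9, 12]
rot    → [-9, 12, 12]
*      → [-9, 144]
negate → [-9, -144]
dup    → [-9, -144, -144]
+      → [-9, -288]
*      → [2592]
negate → [-2592]
-4     → [-2592, -4]
over   → [-2592, -4, -2592]
0      → [-2592, -4, -2592, 0]
swap   → [-2592, -4, 0, -2592]
rot    → [-2592, 0, -2592, -4]

[-2592, 0, -2592, -4]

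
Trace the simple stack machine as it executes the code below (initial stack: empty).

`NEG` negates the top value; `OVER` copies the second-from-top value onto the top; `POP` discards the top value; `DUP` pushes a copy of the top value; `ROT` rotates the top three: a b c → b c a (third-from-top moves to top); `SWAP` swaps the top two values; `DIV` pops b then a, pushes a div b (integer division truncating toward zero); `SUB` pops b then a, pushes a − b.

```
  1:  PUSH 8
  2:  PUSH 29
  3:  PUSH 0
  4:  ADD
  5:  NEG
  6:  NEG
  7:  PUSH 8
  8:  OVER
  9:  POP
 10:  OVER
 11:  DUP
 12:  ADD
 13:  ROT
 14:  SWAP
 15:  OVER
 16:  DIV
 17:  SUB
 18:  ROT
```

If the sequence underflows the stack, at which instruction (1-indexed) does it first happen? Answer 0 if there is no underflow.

PUSH 8  -> [8]
PUSH 29 -> [8, 29]
PUSH 0  -> [8, 29, 0]
ADD     -> [8, 29]
NEG     -> [8, -29]
NEG     -> [8, 29]
PUSH 8  -> [8, 29, 8]
OVER    -> [8, 29, 8, 29]
POP     -> [8, 29, 8]
OVER    -> [8, 29, 8, 29]
DUP     -> [8, 29, 8, 29, 29]
ADD     -> [8, 29, 8, 58]
ROT     -> [8, 8, 58, 29]
SWAP    -> [8, 8, 29, 58]
OVER    -> [8, 8, 29, 58, 29]
DIV     -> [8, 8, 29, 2]
SUB     -> [8, 8, 27]
ROT     -> [8, 27, 8]

0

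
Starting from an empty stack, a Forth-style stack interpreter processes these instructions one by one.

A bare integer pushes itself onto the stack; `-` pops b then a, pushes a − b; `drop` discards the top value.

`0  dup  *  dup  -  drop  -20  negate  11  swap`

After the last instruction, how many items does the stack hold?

2

0      : [0]
dup    : [0, 0]
*      : [0]
dup    : [0, 0]
-      : [0]
drop   : []
-20    : [-20]
negate : [20]
11     : [20, 11]
swap   : [11, 20]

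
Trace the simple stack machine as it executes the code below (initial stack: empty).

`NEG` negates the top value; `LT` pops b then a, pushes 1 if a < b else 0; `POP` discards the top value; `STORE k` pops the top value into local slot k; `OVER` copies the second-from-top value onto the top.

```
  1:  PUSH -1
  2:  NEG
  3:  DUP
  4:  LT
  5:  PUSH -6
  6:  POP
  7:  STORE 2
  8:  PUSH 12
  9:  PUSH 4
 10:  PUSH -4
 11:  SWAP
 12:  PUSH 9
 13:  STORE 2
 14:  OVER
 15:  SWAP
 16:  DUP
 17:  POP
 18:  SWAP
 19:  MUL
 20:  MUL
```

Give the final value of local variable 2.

9

PUSH -1  [-1]
NEG      [1]
DUP      [1, 1]
LT       [0]
PUSH -6  [0, -6]
POP      [0]
STORE 2  []
PUSH 12  [12]
PUSH 4   [12, 4]
PUSH -4  [12, 4, -4]
SWAP     [12, -4, 4]
PUSH 9   [12, -4, 4, 9]
STORE 2  [12, -4, 4]
OVER     [12, -4, 4, -4]
SWAP     [12, -4, -4, 4]
DUP      [12, -4, -4, 4, 4]
POP      [12, -4, -4, 4]
SWAP     [12, -4, 4, -4]
MUL      [12, -4, -16]
MUL      [12, 64]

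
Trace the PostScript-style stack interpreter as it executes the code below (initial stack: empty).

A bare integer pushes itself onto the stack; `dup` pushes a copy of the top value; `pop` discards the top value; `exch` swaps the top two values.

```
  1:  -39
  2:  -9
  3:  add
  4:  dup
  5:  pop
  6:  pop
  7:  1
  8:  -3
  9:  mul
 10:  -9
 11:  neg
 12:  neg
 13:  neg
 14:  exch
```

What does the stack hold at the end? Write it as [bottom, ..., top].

-39   [-39]
-9    [-39, -9]
add   [-48]
dup   [-48, -48]
pop   [-48]
pop   []
1     [1]
-3    [1, -3]
mul   [-3]
-9    [-3, -9]
neg   [-3, 9]
neg   [-3, -9]
neg   [-3, 9]
exch  [9, -3]

[9, -3]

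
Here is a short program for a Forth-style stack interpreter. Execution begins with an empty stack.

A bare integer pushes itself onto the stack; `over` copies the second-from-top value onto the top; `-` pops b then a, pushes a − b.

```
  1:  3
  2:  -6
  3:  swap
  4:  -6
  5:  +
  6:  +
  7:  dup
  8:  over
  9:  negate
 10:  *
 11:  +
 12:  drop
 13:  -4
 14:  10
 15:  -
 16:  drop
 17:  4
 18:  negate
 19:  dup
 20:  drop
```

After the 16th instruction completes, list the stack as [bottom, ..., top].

3      → [3]
-6     → [3, -6]
swap   → [-6, 3]
-6     → [-6, 3, -6]
+      → [-6, -3]
+      → [-9]
dup    → [-9, -9]
over   → [-9, -9, -9]
negate → [-9, -9, 9]
*      → [-9, -81]
+      → [-90]
drop   → []
-4     → [-4]
10     → [-4, 10]
-      → [-14]
drop   → []

[]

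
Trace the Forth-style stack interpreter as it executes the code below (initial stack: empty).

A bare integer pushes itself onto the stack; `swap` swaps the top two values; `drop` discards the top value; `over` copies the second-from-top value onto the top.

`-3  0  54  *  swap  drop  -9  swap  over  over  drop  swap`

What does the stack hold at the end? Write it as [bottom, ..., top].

-3   : [-3]
0    : [-3, 0]
54   : [-3, 0, 54]
*    : [-3, 0]
swap : [0, -3]
drop : [0]
-9   : [0, -9]
swap : [-9, 0]
over : [-9, 0, -9]
over : [-9, 0, -9, 0]
drop : [-9, 0, -9]
swap : [-9, -9, 0]

[-9, -9, 0]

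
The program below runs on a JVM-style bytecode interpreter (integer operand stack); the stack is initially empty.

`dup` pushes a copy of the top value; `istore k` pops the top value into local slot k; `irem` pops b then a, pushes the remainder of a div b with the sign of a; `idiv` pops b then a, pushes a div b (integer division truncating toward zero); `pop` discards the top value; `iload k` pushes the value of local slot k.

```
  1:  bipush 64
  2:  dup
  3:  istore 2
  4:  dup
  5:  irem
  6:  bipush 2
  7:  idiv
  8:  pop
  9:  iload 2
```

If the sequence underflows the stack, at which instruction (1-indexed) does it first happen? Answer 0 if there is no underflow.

0

bipush 64 → [64]
dup       → [64, 64]
istore 2  → [64]
dup       → [64, 64]
irem      → [0]
bipush 2  → [0, 2]
idiv      → [0]
pop       → []
iload 2   → [64]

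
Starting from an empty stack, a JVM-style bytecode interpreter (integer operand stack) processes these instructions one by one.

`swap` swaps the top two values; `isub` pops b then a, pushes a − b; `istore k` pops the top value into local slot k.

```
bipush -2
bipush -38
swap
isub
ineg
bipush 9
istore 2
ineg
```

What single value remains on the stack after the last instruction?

bipush -2   [-2]
bipush -38  [-2, -38]
swap        [-38, -2]
isub        [-36]
ineg        [36]
bipush 9    [36, 9]
istore 2    [36]
ineg        [-36]

-36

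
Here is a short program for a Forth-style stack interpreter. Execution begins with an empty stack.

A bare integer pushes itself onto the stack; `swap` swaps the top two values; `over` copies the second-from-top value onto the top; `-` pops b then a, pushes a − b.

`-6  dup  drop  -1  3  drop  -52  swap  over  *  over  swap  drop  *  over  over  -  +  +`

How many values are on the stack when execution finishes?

1

-6    [-6]
dup   [-6, -6]
drop  [-6]
-1    [-6, -1]
3     [-6, -1, 3]
drop  [-6, -1]
-52   [-6, -1, -52]
swap  [-6, -52, -1]
over  [-6, -52, -1, -52]
*     [-6, -52, 52]
over  [-6, -52, 52, -52]
swap  [-6, -52, -52, 52]
drop  [-6, -52, -52]
*     [-6, 2704]
over  [-6, 2704, -6]
over  [-6, 2704, -6, 2704]
-     [-6, 2704, -2710]
+     [-6, -6]
+     [-12]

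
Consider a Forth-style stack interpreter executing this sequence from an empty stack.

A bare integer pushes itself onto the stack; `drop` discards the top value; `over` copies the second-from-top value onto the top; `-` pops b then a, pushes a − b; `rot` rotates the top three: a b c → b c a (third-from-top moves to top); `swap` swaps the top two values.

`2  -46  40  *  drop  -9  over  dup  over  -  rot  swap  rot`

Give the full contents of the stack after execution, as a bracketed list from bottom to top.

[2, -9, 0, 2]

2    : [2]
-46  : [2, -46]
40   : [2, -46, 40]
*    : [2, -1840]
drop : [2]
-9   : [2, -9]
over : [2, -9, 2]
dup  : [2, -9, 2, 2]
over : [2, -9, 2, 2, 2]
-    : [2, -9, 2, 0]
rot  : [2, 2, 0, -9]
swap : [2, 2, -9, 0]
rot  : [2, -9, 0, 2]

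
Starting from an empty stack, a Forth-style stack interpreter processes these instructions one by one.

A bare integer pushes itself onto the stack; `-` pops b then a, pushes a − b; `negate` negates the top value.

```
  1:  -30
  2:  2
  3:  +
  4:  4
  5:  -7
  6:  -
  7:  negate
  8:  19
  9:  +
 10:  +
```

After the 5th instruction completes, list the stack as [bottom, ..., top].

-30  [-30]
2    [-30, 2]
+    [-28]
4    [-28, 4]
-7   [-28, 4, -7]

[-28, 4, -7]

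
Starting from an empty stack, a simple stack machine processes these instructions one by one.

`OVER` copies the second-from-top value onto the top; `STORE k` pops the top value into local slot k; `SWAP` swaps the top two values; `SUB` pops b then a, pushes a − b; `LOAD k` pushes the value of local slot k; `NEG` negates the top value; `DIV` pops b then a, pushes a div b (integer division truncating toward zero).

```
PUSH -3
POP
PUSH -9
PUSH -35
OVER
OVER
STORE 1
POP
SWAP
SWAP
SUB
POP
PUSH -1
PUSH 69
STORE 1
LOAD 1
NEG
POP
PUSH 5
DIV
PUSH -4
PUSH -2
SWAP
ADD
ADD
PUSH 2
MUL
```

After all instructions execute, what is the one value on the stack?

-12

PUSH -3  → [-3]
POP      → []
PUSH -9  → [-9]
PUSH -35 → [-9, -35]
OVER     → [-9, -35, -9]
OVER     → [-9, -35, -9, -35]
STORE 1  → [-9, -35, -9]
POP      → [-9, -35]
SWAP     → [-35, -9]
SWAP     → [-9, -35]
SUB      → [26]
POP      → []
PUSH -1  → [-1]
PUSH 69  → [-1, 69]
STORE 1  → [-1]
LOAD 1   → [-1, 69]
NEG      → [-1, -69]
POP      → [-1]
PUSH 5   → [-1, 5]
DIV      → [0]
PUSH -4  → [0, -4]
PUSH -2  → [0, -4, -2]
SWAP     → [0, -2, -4]
ADD      → [0, -6]
ADD      → [-6]
PUSH 2   → [-6, 2]
MUL      → [-12]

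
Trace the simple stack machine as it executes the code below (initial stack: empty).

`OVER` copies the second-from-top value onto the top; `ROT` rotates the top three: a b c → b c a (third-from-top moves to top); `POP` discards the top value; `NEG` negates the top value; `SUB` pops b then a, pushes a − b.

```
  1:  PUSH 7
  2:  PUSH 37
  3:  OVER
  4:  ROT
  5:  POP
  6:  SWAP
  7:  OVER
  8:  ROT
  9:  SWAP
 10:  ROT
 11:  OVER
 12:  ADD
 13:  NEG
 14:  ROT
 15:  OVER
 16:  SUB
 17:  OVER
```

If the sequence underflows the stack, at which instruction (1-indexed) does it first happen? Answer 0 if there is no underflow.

0

PUSH 7  -> [7]
PUSH 37 -> [7, 37]
OVER    -> [7, 37, 7]
ROT     -> [37, 7, 7]
POP     -> [37, 7]
SWAP    -> [7, 37]
OVER    -> [7, 37, 7]
ROT     -> [37, 7, 7]
SWAP    -> [37, 7, 7]
ROT     -> [7, 7, 37]
OVER    -> [7, 7, 37, 7]
ADD     -> [7, 7, 44]
NEG     -> [7, 7, -44]
ROT     -> [7, -44, 7]
OVER    -> [7, -44, 7, -44]
SUB     -> [7, -44, 51]
OVER    -> [7, -44, 51, -44]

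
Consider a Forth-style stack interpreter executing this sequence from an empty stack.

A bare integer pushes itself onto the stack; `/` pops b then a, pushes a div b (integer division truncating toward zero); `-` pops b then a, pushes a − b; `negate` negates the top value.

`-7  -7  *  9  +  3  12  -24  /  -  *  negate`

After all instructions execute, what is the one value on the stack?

-174

-7     -> -7
-7     -> -7 -7
*      -> 49
9      -> 49 9
+      -> 58
3      -> 58 3
12     -> 58 3 12
-24    -> 58 3 12 -24
/      -> 58 3 0
-      -> 58 3
*      -> 174
negate -> -174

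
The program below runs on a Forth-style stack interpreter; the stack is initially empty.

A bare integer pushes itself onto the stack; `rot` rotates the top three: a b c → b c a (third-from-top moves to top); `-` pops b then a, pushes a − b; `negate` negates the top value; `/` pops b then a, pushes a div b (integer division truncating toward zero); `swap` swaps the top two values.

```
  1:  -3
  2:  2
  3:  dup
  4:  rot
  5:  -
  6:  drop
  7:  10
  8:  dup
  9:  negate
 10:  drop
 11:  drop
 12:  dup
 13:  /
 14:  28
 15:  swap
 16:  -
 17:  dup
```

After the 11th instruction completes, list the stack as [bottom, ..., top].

-3     -> [-3]
2      -> [-3, 2]
dup    -> [-3, 2, 2]
rot    -> [2, 2, -3]
-      -> [2, 5]
drop   -> [2]
10     -> [2, 10]
dup    -> [2, 10, 10]
negate -> [2, 10, -10]
drop   -> [2, 10]
drop   -> [2]

[2]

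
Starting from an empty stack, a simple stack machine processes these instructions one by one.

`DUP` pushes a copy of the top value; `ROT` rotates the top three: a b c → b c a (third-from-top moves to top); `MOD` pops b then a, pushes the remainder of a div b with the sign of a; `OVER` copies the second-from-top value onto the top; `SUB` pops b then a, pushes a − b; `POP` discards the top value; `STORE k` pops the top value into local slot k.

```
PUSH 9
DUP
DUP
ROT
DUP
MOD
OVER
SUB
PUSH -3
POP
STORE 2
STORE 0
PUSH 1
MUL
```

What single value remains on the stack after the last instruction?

9

PUSH 9  -> 9
DUP     -> 9 9
DUP     -> 9 9 9
ROT     -> 9 9 9
DUP     -> 9 9 9 9
MOD     -> 9 9 0
OVER    -> 9 9 0 9
SUB     -> 9 9 -9
PUSH -3 -> 9 9 -9 -3
POP     -> 9 9 -9
STORE 2 -> 9 9
STORE 0 -> 9
PUSH 1  -> 9 1
MUL     -> 9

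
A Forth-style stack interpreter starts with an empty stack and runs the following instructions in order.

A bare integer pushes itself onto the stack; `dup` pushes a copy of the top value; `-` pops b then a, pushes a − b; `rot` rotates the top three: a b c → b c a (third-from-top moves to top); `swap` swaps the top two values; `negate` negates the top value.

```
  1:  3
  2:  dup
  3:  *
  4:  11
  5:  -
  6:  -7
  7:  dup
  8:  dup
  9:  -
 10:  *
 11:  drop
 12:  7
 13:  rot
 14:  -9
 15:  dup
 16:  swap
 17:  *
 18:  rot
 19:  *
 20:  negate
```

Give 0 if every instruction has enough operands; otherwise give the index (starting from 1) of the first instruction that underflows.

13

3    -> 3
dup  -> 3 3
*    -> 9
11   -> 9 11
-    -> -2
-7   -> -2 -7
dup  -> -2 -7 -7
dup  -> -2 -7 -7 -7
-    -> -2 -7 0
*    -> -2 0
drop -> -2
7    -> -2 7
rot  — needs 3 operands, stack has 2 → underflow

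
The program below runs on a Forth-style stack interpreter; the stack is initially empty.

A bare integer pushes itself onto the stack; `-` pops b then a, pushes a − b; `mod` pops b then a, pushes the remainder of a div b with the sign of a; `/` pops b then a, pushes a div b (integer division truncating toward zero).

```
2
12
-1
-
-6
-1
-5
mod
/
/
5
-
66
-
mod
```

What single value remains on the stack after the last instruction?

2   -> [2]
12  -> [2, 12]
-1  -> [2, 12, -1]
-   -> [2, 13]
-6  -> [2, 13, -6]
-1  -> [2, 13, -6, -1]
-5  -> [2, 13, -6, -1, -5]
mod -> [2, 13, -6, -1]
/   -> [2, 13, 6]
/   -> [2, 2]
5   -> [2, 2, 5]
-   -> [2, -3]
66  -> [2, -3, 66]
-   -> [2, -69]
mod -> [2]

2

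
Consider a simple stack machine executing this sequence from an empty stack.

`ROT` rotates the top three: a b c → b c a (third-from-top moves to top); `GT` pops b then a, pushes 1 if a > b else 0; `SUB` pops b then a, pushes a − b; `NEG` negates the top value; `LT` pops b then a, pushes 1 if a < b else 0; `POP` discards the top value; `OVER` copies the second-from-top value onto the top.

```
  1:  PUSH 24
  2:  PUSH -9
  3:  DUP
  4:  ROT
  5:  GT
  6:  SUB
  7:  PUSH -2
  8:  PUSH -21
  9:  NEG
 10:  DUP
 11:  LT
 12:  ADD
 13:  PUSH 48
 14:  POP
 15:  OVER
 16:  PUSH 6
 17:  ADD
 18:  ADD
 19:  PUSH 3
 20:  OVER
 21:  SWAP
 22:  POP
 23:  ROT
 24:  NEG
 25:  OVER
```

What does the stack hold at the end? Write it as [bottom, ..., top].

[-5, -5, 9, -5]

PUSH 24  : [24]
PUSH -9  : [24, -9]
DUP      : [24, -9, -9]
ROT      : [-9, -9, 24]
GT       : [-9, 0]
SUB      : [-9]
PUSH -2  : [-9, -2]
PUSH -21 : [-9, -2, -21]
NEG      : [-9, -2, 21]
DUP      : [-9, -2, 21, 21]
LT       : [-9, -2, 0]
ADD      : [-9, -2]
PUSH 48  : [-9, -2, 48]
POP      : [-9, -2]
OVER     : [-9, -2, -9]
PUSH 6   : [-9, -2, -9, 6]
ADD      : [-9, -2, -3]
ADD      : [-9, -5]
PUSH 3   : [-9, -5, 3]
OVER     : [-9, -5, 3, -5]
SWAP     : [-9, -5, -5, 3]
POP      : [-9, -5, -5]
ROT      : [-5, -5, -9]
NEG      : [-5, -5, 9]
OVER     : [-5, -5, 9, -5]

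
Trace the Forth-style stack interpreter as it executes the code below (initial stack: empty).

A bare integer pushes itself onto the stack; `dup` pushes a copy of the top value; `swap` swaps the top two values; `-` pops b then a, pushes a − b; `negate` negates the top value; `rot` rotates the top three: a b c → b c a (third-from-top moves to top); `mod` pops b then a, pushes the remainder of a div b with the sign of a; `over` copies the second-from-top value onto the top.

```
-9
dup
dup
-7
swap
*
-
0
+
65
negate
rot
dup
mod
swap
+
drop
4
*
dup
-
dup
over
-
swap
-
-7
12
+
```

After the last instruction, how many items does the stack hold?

2

-9      [-9]
dup     [-9, -9]
dup     [-9, -9, -9]
-7      [-9, -9, -9, -7]
swap    [-9, -9, -7, -9]
*       [-9, -9, 63]
-       [-9, -72]
0       [-9, -72, 0]
+       [-9, -72]
65      [-9, -72, 65]
negate  [-9, -72, -65]
rot     [-72, -65, -9]
dup     [-72, -65, -9, -9]
mod     [-72, -65, 0]
swap    [-72, 0, -65]
+       [-72, -65]
drop    [-72]
4       [-72, 4]
*       [-288]
dup     [-288, -288]
-       [0]
dup     [0, 0]
over    [0, 0, 0]
-       [0, 0]
swap    [0, 0]
-       [0]
-7      [0, -7]
12      [0, -7, 12]
+       [0, 5]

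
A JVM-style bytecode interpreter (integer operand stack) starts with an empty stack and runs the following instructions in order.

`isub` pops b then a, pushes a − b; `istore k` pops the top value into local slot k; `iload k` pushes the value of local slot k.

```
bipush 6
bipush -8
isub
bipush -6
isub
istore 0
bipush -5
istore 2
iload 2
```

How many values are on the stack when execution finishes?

bipush 6  : 6
bipush -8 : 6 -8
isub      : 14
bipush -6 : 14 -6
isub      : 20
istore 0  : (empty)
bipush -5 : -5
istore 2  : (empty)
iload 2   : -5

1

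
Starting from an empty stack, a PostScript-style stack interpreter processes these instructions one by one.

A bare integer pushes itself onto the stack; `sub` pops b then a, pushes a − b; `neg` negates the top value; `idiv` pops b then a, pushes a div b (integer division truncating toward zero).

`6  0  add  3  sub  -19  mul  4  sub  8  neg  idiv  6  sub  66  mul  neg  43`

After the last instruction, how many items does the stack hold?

6    → [6]
0    → [6, 0]
add  → [6]
3    → [6, 3]
sub  → [3]
-19  → [3, -19]
mul  → [-57]
4    → [-57, 4]
sub  → [-61]
8    → [-61, 8]
neg  → [-61, -8]
idiv → [7]
6    → [7, 6]
sub  → [1]
66   → [1, 66]
mul  → [66]
neg  → [-66]
43   → [-66, 43]

2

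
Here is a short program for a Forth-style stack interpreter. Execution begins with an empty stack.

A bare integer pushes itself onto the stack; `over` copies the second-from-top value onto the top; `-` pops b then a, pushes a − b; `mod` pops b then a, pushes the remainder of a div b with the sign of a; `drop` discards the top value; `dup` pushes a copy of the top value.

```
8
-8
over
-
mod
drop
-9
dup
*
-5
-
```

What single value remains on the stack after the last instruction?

86

8    : [8]
-8   : [8, -8]
over : [8, -8, 8]
-    : [8, -16]
mod  : [8]
drop : []
-9   : [-9]
dup  : [-9, -9]
*    : [81]
-5   : [81, -5]
-    : [86]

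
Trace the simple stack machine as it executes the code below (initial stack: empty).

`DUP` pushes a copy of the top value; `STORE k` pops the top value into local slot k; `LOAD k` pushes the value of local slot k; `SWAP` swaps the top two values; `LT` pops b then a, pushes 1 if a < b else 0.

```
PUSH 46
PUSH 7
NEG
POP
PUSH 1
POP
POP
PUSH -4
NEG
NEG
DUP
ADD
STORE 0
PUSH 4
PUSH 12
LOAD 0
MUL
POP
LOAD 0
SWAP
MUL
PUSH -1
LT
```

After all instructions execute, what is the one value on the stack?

PUSH 46 -> 46
PUSH 7  -> 46 7
NEG     -> 46 -7
POP     -> 46
PUSH 1  -> 46 1
POP     -> 46
POP     -> (empty)
PUSH -4 -> -4
NEG     -> 4
NEG     -> -4
DUP     -> -4 -4
ADD     -> -8
STORE 0 -> (empty)
PUSH 4  -> 4
PUSH 12 -> 4 12
LOAD 0  -> 4 12 -8
MUL     -> 4 -96
POP     -> 4
LOAD 0  -> 4 -8
SWAP    -> -8 4
MUL     -> -32
PUSH -1 -> -32 -1
LT      -> 1

1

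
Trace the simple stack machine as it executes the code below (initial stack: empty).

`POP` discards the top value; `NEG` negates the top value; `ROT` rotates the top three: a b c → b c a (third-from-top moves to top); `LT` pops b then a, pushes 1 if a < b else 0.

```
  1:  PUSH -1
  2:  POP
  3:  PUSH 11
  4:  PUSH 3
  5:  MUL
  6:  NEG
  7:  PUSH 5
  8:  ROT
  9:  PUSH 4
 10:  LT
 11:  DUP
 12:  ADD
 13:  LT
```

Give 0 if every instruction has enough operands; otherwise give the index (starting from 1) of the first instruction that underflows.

PUSH -1  -1
POP      (empty)
PUSH 11  11
PUSH 3   11 3
MUL      33
NEG      -33
PUSH 5   -33 5
ROT  — needs 3 operands, stack has 2 → underflow

8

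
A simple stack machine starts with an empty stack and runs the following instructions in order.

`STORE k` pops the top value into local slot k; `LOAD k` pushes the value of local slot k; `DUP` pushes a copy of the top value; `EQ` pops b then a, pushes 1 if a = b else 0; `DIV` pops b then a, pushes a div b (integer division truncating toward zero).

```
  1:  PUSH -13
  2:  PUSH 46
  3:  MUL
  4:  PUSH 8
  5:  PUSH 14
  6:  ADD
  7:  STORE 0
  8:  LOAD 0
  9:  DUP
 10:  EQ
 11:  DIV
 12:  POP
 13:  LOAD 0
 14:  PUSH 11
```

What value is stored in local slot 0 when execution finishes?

22

PUSH -13 → [-13]
PUSH 46  → [-13, 46]
MUL      → [-598]
PUSH 8   → [-598, 8]
PUSH 14  → [-598, 8, 14]
ADD      → [-598, 22]
STORE 0  → [-598]
LOAD 0   → [-598, 22]
DUP      → [-598, 22, 22]
EQ       → [-598, 1]
DIV      → [-598]
POP      → []
LOAD 0   → [22]
PUSH 11  → [22, 11]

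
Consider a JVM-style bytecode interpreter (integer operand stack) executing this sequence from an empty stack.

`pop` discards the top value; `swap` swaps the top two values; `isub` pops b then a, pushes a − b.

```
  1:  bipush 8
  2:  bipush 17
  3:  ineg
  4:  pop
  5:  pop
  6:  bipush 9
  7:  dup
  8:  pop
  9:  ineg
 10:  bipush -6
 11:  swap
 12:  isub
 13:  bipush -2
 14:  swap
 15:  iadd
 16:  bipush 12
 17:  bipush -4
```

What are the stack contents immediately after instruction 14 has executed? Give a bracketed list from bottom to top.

[-2, 3]

bipush 8  -> 8
bipush 17 -> 8 17
ineg      -> 8 -17
pop       -> 8
pop       -> (empty)
bipush 9  -> 9
dup       -> 9 9
pop       -> 9
ineg      -> -9
bipush -6 -> -9 -6
swap      -> -6 -9
isub      -> 3
bipush -2 -> 3 -2
swap      -> -2 3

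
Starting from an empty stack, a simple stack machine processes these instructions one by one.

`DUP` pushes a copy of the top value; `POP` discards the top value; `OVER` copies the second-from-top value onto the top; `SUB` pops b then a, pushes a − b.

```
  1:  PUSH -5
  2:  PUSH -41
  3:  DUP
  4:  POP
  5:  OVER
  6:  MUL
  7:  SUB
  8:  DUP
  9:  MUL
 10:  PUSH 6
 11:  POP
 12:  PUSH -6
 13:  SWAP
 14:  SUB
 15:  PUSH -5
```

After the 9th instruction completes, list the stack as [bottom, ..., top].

[44100]

PUSH -5  : [-5]
PUSH -41 : [-5, -41]
DUP      : [-5, -41, -41]
POP      : [-5, -41]
OVER     : [-5, -41, -5]
MUL      : [-5, 205]
SUB      : [-210]
DUP      : [-210, -210]
MUL      : [44100]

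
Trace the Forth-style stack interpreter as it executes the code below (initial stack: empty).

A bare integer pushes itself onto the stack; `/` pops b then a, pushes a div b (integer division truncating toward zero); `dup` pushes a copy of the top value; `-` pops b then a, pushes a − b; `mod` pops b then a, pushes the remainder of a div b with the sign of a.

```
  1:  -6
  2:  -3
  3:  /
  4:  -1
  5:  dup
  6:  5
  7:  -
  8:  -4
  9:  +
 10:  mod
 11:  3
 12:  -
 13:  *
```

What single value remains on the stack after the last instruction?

-8

-6   [-6]
-3   [-6, -3]
/    [2]
-1   [2, -1]
dup  [2, -1, -1]
5    [2, -1, -1, 5]
-    [2, -1, -6]
-4   [2, -1, -6, -4]
+    [2, -1, -10]
mod  [2, -1]
3    [2, -1, 3]
-    [2, -4]
*    [-8]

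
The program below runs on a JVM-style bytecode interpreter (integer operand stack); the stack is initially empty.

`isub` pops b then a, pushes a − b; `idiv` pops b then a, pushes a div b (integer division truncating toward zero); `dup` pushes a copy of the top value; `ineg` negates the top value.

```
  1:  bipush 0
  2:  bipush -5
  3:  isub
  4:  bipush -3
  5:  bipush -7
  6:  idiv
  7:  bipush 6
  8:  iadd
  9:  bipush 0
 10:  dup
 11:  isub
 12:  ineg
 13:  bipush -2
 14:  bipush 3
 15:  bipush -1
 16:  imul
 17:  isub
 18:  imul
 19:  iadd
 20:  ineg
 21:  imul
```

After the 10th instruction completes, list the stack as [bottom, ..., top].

[5, 6, 0, 0]

bipush 0  : [0]
bipush -5 : [0, -5]
isub      : [5]
bipush -3 : [5, -3]
bipush -7 : [5, -3, -7]
idiv      : [5, 0]
bipush 6  : [5, 0, 6]
iadd      : [5, 6]
bipush 0  : [5, 6, 0]
dup       : [5, 6, 0, 0]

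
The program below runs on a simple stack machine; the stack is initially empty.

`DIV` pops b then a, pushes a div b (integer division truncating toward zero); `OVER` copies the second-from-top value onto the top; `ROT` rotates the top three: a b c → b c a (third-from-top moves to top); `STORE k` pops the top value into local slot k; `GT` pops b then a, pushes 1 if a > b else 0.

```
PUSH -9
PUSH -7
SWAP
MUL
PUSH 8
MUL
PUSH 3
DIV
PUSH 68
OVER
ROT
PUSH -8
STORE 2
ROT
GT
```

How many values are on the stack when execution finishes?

2

PUSH -9 → -9
PUSH -7 → -9 -7
SWAP    → -7 -9
MUL     → 63
PUSH 8  → 63 8
MUL     → 504
PUSH 3  → 504 3
DIV     → 168
PUSH 68 → 168 68
OVER    → 168 68 168
ROT     → 68 168 168
PUSH -8 → 68 168 168 -8
STORE 2 → 68 168 168
ROT     → 168 168 68
GT      → 168 1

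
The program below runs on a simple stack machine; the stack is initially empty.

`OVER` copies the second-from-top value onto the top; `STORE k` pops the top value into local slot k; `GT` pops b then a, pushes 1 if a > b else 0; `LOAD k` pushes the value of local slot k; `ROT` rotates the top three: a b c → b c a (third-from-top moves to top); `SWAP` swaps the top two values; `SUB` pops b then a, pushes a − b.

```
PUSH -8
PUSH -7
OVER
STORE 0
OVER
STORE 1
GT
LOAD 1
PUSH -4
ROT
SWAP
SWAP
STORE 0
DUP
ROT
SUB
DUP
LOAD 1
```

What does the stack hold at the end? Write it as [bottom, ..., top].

[-4, 4, 4, -8]

PUSH -8 → [-8]
PUSH -7 → [-8, -7]
OVER    → [-8, -7, -8]
STORE 0 → [-8, -7]
OVER    → [-8, -7, -8]
STORE 1 → [-8, -7]
GT      → [0]
LOAD 1  → [0, -8]
PUSH -4 → [0, -8, -4]
ROT     → [-8, -4, 0]
SWAP    → [-8, 0, -4]
SWAP    → [-8, -4, 0]
STORE 0 → [-8, -4]
DUP     → [-8, -4, -4]
ROT     → [-4, -4, -8]
SUB     → [-4, 4]
DUP     → [-4, 4, 4]
LOAD 1  → [-4, 4, 4, -8]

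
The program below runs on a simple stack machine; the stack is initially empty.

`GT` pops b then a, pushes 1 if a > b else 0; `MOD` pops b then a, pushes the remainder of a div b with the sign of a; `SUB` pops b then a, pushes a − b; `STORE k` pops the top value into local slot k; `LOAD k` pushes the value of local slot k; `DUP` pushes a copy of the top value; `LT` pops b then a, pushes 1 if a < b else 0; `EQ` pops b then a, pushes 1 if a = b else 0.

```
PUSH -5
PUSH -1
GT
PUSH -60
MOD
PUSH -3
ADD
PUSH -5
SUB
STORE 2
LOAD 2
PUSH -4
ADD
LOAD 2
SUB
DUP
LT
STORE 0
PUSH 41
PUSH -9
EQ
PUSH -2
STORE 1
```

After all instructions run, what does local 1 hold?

-2

PUSH -5   -5
PUSH -1   -5 -1
GT        0
PUSH -60  0 -60
MOD       0
PUSH -3   0 -3
ADD       -3
PUSH -5   -3 -5
SUB       2
STORE 2   (empty)
LOAD 2    2
PUSH -4   2 -4
ADD       -2
LOAD 2    -2 2
SUB       -4
DUP       -4 -4
LT        0
STORE 0   (empty)
PUSH 41   41
PUSH -9   41 -9
EQ        0
PUSH -2   0 -2
STORE 1   0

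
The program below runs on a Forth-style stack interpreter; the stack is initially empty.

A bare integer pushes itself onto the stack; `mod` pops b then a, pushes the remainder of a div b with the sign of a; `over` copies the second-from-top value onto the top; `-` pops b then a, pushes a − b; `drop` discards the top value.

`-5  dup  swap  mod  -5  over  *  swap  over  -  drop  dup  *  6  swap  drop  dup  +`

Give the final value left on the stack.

-5   -> [-5]
dup  -> [-5, -5]
swap -> [-5, -5]
mod  -> [0]
-5   -> [0, -5]
over -> [0, -5, 0]
*    -> [0, 0]
swap -> [0, 0]
over -> [0, 0, 0]
-    -> [0, 0]
drop -> [0]
dup  -> [0, 0]
*    -> [0]
6    -> [0, 6]
swap -> [6, 0]
drop -> [6]
dup  -> [6, 6]
+    -> [12]

12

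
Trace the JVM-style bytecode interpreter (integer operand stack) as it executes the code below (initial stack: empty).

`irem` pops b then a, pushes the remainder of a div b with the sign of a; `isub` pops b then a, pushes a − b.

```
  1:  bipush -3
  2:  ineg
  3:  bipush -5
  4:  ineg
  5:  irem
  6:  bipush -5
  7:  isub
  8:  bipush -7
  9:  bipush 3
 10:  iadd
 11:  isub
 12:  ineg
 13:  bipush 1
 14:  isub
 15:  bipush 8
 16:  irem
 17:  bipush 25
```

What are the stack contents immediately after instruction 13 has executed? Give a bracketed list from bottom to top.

bipush -3 -> -3
ineg      -> 3
bipush -5 -> 3 -5
ineg      -> 3 5
irem      -> 3
bipush -5 -> 3 -5
isub      -> 8
bipush -7 -> 8 -7
bipush 3  -> 8 -7 3
iadd      -> 8 -4
isub      -> 12
ineg      -> -12
bipush 1  -> -12 1

[-12, 1]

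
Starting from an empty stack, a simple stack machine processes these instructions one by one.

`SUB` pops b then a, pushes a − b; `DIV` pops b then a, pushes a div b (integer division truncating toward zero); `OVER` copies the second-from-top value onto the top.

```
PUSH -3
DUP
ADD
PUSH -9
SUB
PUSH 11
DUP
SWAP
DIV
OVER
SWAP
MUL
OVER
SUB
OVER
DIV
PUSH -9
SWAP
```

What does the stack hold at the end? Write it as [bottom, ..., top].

[3, -9, 0]

PUSH -3 → [-3]
DUP     → [-3, -3]
ADD     → [-6]
PUSH -9 → [-6, -9]
SUB     → [3]
PUSH 11 → [3, 11]
DUP     → [3, 11, 11]
SWAP    → [3, 11, 11]
DIV     → [3, 1]
OVER    → [3, 1, 3]
SWAP    → [3, 3, 1]
MUL     → [3, 3]
OVER    → [3, 3, 3]
SUB     → [3, 0]
OVER    → [3, 0, 3]
DIV     → [3, 0]
PUSH -9 → [3, 0, -9]
SWAP    → [3, -9, 0]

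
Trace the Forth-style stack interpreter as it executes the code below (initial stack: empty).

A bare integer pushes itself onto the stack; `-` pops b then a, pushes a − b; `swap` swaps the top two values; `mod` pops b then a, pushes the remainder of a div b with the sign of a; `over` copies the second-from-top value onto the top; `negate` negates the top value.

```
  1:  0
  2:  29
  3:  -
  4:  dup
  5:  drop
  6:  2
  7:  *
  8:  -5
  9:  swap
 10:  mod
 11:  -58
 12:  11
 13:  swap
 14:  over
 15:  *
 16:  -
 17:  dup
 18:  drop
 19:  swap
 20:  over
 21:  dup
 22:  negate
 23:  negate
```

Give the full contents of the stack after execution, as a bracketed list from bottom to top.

[649, -5, 649, 649]

0      -> 0
29     -> 0 29
-      -> -29
dup    -> -29 -29
drop   -> -29
2      -> -29 2
*      -> -58
-5     -> -58 -5
swap   -> -5 -58
mod    -> -5
-58    -> -5 -58
11     -> -5 -58 11
swap   -> -5 11 -58
over   -> -5 11 -58 11
*      -> -5 11 -638
-      -> -5 649
dup    -> -5 649 649
drop   -> -5 649
swap   -> 649 -5
over   -> 649 -5 649
dup    -> 649 -5 649 649
negate -> 649 -5 649 -649
negate -> 649 -5 649 649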